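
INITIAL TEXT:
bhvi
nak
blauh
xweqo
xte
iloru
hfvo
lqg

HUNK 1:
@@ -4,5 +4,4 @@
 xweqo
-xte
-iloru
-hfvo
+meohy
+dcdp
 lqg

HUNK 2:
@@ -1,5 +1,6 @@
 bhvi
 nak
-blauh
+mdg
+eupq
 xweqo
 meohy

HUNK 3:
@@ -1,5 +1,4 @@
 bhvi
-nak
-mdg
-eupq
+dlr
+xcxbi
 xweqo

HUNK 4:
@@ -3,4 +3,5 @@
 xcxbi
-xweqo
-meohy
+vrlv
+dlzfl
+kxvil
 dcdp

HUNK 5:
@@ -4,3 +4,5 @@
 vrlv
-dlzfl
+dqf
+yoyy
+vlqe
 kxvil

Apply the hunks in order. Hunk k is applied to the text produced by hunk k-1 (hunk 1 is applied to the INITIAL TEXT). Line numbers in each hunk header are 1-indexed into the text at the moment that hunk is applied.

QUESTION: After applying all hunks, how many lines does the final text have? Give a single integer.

Answer: 10

Derivation:
Hunk 1: at line 4 remove [xte,iloru,hfvo] add [meohy,dcdp] -> 7 lines: bhvi nak blauh xweqo meohy dcdp lqg
Hunk 2: at line 1 remove [blauh] add [mdg,eupq] -> 8 lines: bhvi nak mdg eupq xweqo meohy dcdp lqg
Hunk 3: at line 1 remove [nak,mdg,eupq] add [dlr,xcxbi] -> 7 lines: bhvi dlr xcxbi xweqo meohy dcdp lqg
Hunk 4: at line 3 remove [xweqo,meohy] add [vrlv,dlzfl,kxvil] -> 8 lines: bhvi dlr xcxbi vrlv dlzfl kxvil dcdp lqg
Hunk 5: at line 4 remove [dlzfl] add [dqf,yoyy,vlqe] -> 10 lines: bhvi dlr xcxbi vrlv dqf yoyy vlqe kxvil dcdp lqg
Final line count: 10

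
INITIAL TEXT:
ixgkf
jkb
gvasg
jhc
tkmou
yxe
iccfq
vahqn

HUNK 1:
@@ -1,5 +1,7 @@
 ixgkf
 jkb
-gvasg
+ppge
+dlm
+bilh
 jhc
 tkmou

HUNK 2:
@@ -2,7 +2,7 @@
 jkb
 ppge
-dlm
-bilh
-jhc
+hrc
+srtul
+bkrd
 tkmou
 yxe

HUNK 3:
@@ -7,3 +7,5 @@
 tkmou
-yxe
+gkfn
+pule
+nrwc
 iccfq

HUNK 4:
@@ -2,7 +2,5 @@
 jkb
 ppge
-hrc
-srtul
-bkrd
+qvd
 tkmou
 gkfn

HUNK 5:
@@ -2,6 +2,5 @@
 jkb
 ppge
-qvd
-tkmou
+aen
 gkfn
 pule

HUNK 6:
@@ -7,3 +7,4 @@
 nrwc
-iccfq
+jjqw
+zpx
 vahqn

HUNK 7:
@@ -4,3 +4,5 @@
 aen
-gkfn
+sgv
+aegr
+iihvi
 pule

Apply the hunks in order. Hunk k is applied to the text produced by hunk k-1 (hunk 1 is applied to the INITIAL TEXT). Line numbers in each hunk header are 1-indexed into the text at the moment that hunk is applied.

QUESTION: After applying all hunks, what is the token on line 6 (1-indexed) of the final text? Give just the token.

Answer: aegr

Derivation:
Hunk 1: at line 1 remove [gvasg] add [ppge,dlm,bilh] -> 10 lines: ixgkf jkb ppge dlm bilh jhc tkmou yxe iccfq vahqn
Hunk 2: at line 2 remove [dlm,bilh,jhc] add [hrc,srtul,bkrd] -> 10 lines: ixgkf jkb ppge hrc srtul bkrd tkmou yxe iccfq vahqn
Hunk 3: at line 7 remove [yxe] add [gkfn,pule,nrwc] -> 12 lines: ixgkf jkb ppge hrc srtul bkrd tkmou gkfn pule nrwc iccfq vahqn
Hunk 4: at line 2 remove [hrc,srtul,bkrd] add [qvd] -> 10 lines: ixgkf jkb ppge qvd tkmou gkfn pule nrwc iccfq vahqn
Hunk 5: at line 2 remove [qvd,tkmou] add [aen] -> 9 lines: ixgkf jkb ppge aen gkfn pule nrwc iccfq vahqn
Hunk 6: at line 7 remove [iccfq] add [jjqw,zpx] -> 10 lines: ixgkf jkb ppge aen gkfn pule nrwc jjqw zpx vahqn
Hunk 7: at line 4 remove [gkfn] add [sgv,aegr,iihvi] -> 12 lines: ixgkf jkb ppge aen sgv aegr iihvi pule nrwc jjqw zpx vahqn
Final line 6: aegr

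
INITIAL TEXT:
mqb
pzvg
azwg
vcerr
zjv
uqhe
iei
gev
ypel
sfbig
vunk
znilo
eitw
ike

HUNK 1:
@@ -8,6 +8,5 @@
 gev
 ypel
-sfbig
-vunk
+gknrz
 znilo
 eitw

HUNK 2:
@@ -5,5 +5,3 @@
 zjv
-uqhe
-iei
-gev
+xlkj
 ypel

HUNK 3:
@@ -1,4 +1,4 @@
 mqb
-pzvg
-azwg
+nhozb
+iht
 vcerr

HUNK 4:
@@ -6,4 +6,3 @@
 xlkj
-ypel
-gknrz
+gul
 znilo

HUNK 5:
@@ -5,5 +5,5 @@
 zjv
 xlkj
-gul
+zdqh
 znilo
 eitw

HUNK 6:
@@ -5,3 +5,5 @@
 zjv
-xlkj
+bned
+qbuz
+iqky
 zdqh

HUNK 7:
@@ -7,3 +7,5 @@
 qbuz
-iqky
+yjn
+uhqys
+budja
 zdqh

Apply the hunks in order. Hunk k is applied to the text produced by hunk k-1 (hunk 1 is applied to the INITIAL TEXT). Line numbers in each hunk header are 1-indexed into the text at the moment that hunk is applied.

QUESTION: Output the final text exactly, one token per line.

Answer: mqb
nhozb
iht
vcerr
zjv
bned
qbuz
yjn
uhqys
budja
zdqh
znilo
eitw
ike

Derivation:
Hunk 1: at line 8 remove [sfbig,vunk] add [gknrz] -> 13 lines: mqb pzvg azwg vcerr zjv uqhe iei gev ypel gknrz znilo eitw ike
Hunk 2: at line 5 remove [uqhe,iei,gev] add [xlkj] -> 11 lines: mqb pzvg azwg vcerr zjv xlkj ypel gknrz znilo eitw ike
Hunk 3: at line 1 remove [pzvg,azwg] add [nhozb,iht] -> 11 lines: mqb nhozb iht vcerr zjv xlkj ypel gknrz znilo eitw ike
Hunk 4: at line 6 remove [ypel,gknrz] add [gul] -> 10 lines: mqb nhozb iht vcerr zjv xlkj gul znilo eitw ike
Hunk 5: at line 5 remove [gul] add [zdqh] -> 10 lines: mqb nhozb iht vcerr zjv xlkj zdqh znilo eitw ike
Hunk 6: at line 5 remove [xlkj] add [bned,qbuz,iqky] -> 12 lines: mqb nhozb iht vcerr zjv bned qbuz iqky zdqh znilo eitw ike
Hunk 7: at line 7 remove [iqky] add [yjn,uhqys,budja] -> 14 lines: mqb nhozb iht vcerr zjv bned qbuz yjn uhqys budja zdqh znilo eitw ike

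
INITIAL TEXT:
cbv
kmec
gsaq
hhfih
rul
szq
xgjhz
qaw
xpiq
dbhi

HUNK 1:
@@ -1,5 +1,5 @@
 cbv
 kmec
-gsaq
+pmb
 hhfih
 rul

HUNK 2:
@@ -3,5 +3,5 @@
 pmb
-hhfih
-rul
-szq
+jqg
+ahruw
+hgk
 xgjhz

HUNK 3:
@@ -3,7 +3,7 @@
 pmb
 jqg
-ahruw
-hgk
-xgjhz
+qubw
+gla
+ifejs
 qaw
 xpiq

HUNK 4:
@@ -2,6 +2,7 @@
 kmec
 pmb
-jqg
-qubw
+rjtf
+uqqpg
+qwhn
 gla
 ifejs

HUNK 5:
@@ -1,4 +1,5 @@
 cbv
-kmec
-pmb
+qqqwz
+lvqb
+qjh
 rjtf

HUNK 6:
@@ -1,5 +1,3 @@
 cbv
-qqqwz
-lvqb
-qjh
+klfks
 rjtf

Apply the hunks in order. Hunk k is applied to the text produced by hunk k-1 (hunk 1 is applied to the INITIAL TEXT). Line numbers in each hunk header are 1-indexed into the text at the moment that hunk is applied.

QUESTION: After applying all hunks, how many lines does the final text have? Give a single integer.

Answer: 10

Derivation:
Hunk 1: at line 1 remove [gsaq] add [pmb] -> 10 lines: cbv kmec pmb hhfih rul szq xgjhz qaw xpiq dbhi
Hunk 2: at line 3 remove [hhfih,rul,szq] add [jqg,ahruw,hgk] -> 10 lines: cbv kmec pmb jqg ahruw hgk xgjhz qaw xpiq dbhi
Hunk 3: at line 3 remove [ahruw,hgk,xgjhz] add [qubw,gla,ifejs] -> 10 lines: cbv kmec pmb jqg qubw gla ifejs qaw xpiq dbhi
Hunk 4: at line 2 remove [jqg,qubw] add [rjtf,uqqpg,qwhn] -> 11 lines: cbv kmec pmb rjtf uqqpg qwhn gla ifejs qaw xpiq dbhi
Hunk 5: at line 1 remove [kmec,pmb] add [qqqwz,lvqb,qjh] -> 12 lines: cbv qqqwz lvqb qjh rjtf uqqpg qwhn gla ifejs qaw xpiq dbhi
Hunk 6: at line 1 remove [qqqwz,lvqb,qjh] add [klfks] -> 10 lines: cbv klfks rjtf uqqpg qwhn gla ifejs qaw xpiq dbhi
Final line count: 10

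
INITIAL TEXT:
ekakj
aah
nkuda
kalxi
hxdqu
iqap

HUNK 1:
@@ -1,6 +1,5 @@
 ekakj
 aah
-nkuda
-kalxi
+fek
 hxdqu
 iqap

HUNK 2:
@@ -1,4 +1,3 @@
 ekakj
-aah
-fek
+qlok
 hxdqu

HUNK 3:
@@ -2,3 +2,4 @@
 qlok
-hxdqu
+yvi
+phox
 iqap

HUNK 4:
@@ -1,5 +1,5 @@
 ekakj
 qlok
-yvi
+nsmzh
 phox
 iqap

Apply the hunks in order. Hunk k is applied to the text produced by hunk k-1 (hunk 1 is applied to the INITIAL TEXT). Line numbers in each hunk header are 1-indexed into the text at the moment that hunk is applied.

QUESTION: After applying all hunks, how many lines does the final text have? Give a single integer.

Hunk 1: at line 1 remove [nkuda,kalxi] add [fek] -> 5 lines: ekakj aah fek hxdqu iqap
Hunk 2: at line 1 remove [aah,fek] add [qlok] -> 4 lines: ekakj qlok hxdqu iqap
Hunk 3: at line 2 remove [hxdqu] add [yvi,phox] -> 5 lines: ekakj qlok yvi phox iqap
Hunk 4: at line 1 remove [yvi] add [nsmzh] -> 5 lines: ekakj qlok nsmzh phox iqap
Final line count: 5

Answer: 5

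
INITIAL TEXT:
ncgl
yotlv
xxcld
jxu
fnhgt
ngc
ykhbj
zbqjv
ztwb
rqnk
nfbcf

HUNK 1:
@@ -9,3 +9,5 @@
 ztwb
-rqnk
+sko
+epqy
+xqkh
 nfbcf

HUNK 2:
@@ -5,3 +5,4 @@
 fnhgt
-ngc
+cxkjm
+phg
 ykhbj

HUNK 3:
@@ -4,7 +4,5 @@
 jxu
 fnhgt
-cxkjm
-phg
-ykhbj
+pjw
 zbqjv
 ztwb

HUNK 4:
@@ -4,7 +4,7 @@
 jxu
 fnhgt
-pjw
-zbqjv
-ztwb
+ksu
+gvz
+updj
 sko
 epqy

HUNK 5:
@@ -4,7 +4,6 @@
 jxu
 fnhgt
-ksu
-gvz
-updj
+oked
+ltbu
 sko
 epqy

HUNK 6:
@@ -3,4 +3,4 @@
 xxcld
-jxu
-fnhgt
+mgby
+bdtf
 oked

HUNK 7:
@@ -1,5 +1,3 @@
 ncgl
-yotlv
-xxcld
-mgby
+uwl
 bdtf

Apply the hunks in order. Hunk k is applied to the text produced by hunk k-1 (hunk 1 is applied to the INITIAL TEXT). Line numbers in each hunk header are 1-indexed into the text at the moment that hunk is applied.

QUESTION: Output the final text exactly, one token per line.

Hunk 1: at line 9 remove [rqnk] add [sko,epqy,xqkh] -> 13 lines: ncgl yotlv xxcld jxu fnhgt ngc ykhbj zbqjv ztwb sko epqy xqkh nfbcf
Hunk 2: at line 5 remove [ngc] add [cxkjm,phg] -> 14 lines: ncgl yotlv xxcld jxu fnhgt cxkjm phg ykhbj zbqjv ztwb sko epqy xqkh nfbcf
Hunk 3: at line 4 remove [cxkjm,phg,ykhbj] add [pjw] -> 12 lines: ncgl yotlv xxcld jxu fnhgt pjw zbqjv ztwb sko epqy xqkh nfbcf
Hunk 4: at line 4 remove [pjw,zbqjv,ztwb] add [ksu,gvz,updj] -> 12 lines: ncgl yotlv xxcld jxu fnhgt ksu gvz updj sko epqy xqkh nfbcf
Hunk 5: at line 4 remove [ksu,gvz,updj] add [oked,ltbu] -> 11 lines: ncgl yotlv xxcld jxu fnhgt oked ltbu sko epqy xqkh nfbcf
Hunk 6: at line 3 remove [jxu,fnhgt] add [mgby,bdtf] -> 11 lines: ncgl yotlv xxcld mgby bdtf oked ltbu sko epqy xqkh nfbcf
Hunk 7: at line 1 remove [yotlv,xxcld,mgby] add [uwl] -> 9 lines: ncgl uwl bdtf oked ltbu sko epqy xqkh nfbcf

Answer: ncgl
uwl
bdtf
oked
ltbu
sko
epqy
xqkh
nfbcf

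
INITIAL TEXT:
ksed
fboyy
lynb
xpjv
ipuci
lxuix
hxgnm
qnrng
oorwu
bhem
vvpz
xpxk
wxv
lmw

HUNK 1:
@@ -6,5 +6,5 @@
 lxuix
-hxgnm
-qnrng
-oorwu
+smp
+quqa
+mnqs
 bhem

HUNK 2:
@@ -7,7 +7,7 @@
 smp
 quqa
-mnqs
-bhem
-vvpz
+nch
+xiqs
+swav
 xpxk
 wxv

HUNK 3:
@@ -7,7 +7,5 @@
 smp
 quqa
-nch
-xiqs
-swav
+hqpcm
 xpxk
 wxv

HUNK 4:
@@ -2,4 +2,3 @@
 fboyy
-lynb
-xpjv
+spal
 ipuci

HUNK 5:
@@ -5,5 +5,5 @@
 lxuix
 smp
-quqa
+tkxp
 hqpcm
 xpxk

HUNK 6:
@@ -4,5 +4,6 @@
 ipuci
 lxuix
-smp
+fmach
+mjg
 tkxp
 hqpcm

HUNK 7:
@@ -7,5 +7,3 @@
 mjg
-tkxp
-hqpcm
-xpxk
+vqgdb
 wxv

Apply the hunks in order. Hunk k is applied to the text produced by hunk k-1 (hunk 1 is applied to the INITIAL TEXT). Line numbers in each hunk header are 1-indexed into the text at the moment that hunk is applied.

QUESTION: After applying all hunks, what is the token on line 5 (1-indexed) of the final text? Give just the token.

Hunk 1: at line 6 remove [hxgnm,qnrng,oorwu] add [smp,quqa,mnqs] -> 14 lines: ksed fboyy lynb xpjv ipuci lxuix smp quqa mnqs bhem vvpz xpxk wxv lmw
Hunk 2: at line 7 remove [mnqs,bhem,vvpz] add [nch,xiqs,swav] -> 14 lines: ksed fboyy lynb xpjv ipuci lxuix smp quqa nch xiqs swav xpxk wxv lmw
Hunk 3: at line 7 remove [nch,xiqs,swav] add [hqpcm] -> 12 lines: ksed fboyy lynb xpjv ipuci lxuix smp quqa hqpcm xpxk wxv lmw
Hunk 4: at line 2 remove [lynb,xpjv] add [spal] -> 11 lines: ksed fboyy spal ipuci lxuix smp quqa hqpcm xpxk wxv lmw
Hunk 5: at line 5 remove [quqa] add [tkxp] -> 11 lines: ksed fboyy spal ipuci lxuix smp tkxp hqpcm xpxk wxv lmw
Hunk 6: at line 4 remove [smp] add [fmach,mjg] -> 12 lines: ksed fboyy spal ipuci lxuix fmach mjg tkxp hqpcm xpxk wxv lmw
Hunk 7: at line 7 remove [tkxp,hqpcm,xpxk] add [vqgdb] -> 10 lines: ksed fboyy spal ipuci lxuix fmach mjg vqgdb wxv lmw
Final line 5: lxuix

Answer: lxuix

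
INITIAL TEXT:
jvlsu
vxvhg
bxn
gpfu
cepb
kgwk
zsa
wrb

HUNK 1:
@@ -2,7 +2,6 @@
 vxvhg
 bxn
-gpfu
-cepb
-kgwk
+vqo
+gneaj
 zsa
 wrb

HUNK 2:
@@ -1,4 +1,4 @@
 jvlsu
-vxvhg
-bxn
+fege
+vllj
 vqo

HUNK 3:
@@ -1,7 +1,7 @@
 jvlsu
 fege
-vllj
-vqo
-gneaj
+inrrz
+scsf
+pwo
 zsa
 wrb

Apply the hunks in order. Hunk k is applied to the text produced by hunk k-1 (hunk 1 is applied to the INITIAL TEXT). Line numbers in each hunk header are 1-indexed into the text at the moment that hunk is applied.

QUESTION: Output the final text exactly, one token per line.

Answer: jvlsu
fege
inrrz
scsf
pwo
zsa
wrb

Derivation:
Hunk 1: at line 2 remove [gpfu,cepb,kgwk] add [vqo,gneaj] -> 7 lines: jvlsu vxvhg bxn vqo gneaj zsa wrb
Hunk 2: at line 1 remove [vxvhg,bxn] add [fege,vllj] -> 7 lines: jvlsu fege vllj vqo gneaj zsa wrb
Hunk 3: at line 1 remove [vllj,vqo,gneaj] add [inrrz,scsf,pwo] -> 7 lines: jvlsu fege inrrz scsf pwo zsa wrb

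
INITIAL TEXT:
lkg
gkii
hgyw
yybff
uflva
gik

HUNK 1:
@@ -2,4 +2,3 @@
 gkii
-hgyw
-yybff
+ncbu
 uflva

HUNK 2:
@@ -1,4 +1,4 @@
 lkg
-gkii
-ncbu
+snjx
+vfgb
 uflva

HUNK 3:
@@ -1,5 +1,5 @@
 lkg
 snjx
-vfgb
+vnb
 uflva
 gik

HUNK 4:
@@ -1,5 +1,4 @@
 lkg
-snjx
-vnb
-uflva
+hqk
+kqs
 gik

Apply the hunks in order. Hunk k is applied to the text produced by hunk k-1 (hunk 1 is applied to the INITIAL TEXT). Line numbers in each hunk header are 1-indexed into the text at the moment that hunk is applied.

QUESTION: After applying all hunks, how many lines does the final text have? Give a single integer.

Hunk 1: at line 2 remove [hgyw,yybff] add [ncbu] -> 5 lines: lkg gkii ncbu uflva gik
Hunk 2: at line 1 remove [gkii,ncbu] add [snjx,vfgb] -> 5 lines: lkg snjx vfgb uflva gik
Hunk 3: at line 1 remove [vfgb] add [vnb] -> 5 lines: lkg snjx vnb uflva gik
Hunk 4: at line 1 remove [snjx,vnb,uflva] add [hqk,kqs] -> 4 lines: lkg hqk kqs gik
Final line count: 4

Answer: 4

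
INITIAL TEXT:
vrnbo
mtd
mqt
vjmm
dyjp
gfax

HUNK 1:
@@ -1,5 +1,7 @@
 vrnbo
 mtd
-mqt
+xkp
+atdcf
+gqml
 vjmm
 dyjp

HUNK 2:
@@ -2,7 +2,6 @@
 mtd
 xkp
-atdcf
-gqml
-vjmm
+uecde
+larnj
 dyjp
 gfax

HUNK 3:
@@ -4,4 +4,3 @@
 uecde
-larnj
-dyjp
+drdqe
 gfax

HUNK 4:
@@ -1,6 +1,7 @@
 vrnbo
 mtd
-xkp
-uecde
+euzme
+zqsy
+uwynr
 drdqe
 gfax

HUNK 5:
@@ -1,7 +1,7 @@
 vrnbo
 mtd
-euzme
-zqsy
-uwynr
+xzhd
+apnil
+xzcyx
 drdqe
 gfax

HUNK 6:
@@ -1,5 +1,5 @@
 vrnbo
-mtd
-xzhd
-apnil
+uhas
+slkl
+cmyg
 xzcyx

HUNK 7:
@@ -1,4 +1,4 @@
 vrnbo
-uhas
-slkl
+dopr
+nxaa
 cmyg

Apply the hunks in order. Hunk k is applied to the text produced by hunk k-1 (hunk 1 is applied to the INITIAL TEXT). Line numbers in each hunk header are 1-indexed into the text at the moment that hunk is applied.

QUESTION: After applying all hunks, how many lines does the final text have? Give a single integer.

Answer: 7

Derivation:
Hunk 1: at line 1 remove [mqt] add [xkp,atdcf,gqml] -> 8 lines: vrnbo mtd xkp atdcf gqml vjmm dyjp gfax
Hunk 2: at line 2 remove [atdcf,gqml,vjmm] add [uecde,larnj] -> 7 lines: vrnbo mtd xkp uecde larnj dyjp gfax
Hunk 3: at line 4 remove [larnj,dyjp] add [drdqe] -> 6 lines: vrnbo mtd xkp uecde drdqe gfax
Hunk 4: at line 1 remove [xkp,uecde] add [euzme,zqsy,uwynr] -> 7 lines: vrnbo mtd euzme zqsy uwynr drdqe gfax
Hunk 5: at line 1 remove [euzme,zqsy,uwynr] add [xzhd,apnil,xzcyx] -> 7 lines: vrnbo mtd xzhd apnil xzcyx drdqe gfax
Hunk 6: at line 1 remove [mtd,xzhd,apnil] add [uhas,slkl,cmyg] -> 7 lines: vrnbo uhas slkl cmyg xzcyx drdqe gfax
Hunk 7: at line 1 remove [uhas,slkl] add [dopr,nxaa] -> 7 lines: vrnbo dopr nxaa cmyg xzcyx drdqe gfax
Final line count: 7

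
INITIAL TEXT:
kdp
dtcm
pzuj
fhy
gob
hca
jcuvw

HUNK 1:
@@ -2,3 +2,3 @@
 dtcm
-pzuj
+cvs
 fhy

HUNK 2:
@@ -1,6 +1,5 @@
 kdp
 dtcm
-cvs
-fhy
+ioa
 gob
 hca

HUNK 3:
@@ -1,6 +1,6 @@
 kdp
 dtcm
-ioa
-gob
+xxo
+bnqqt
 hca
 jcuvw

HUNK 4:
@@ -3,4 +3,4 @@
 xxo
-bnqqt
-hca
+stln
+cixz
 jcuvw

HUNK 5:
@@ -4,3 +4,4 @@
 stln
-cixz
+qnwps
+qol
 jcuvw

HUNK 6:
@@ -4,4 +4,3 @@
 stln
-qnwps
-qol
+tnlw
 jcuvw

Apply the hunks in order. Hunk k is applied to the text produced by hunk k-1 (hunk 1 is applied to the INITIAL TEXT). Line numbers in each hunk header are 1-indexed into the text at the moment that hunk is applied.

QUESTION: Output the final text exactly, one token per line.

Answer: kdp
dtcm
xxo
stln
tnlw
jcuvw

Derivation:
Hunk 1: at line 2 remove [pzuj] add [cvs] -> 7 lines: kdp dtcm cvs fhy gob hca jcuvw
Hunk 2: at line 1 remove [cvs,fhy] add [ioa] -> 6 lines: kdp dtcm ioa gob hca jcuvw
Hunk 3: at line 1 remove [ioa,gob] add [xxo,bnqqt] -> 6 lines: kdp dtcm xxo bnqqt hca jcuvw
Hunk 4: at line 3 remove [bnqqt,hca] add [stln,cixz] -> 6 lines: kdp dtcm xxo stln cixz jcuvw
Hunk 5: at line 4 remove [cixz] add [qnwps,qol] -> 7 lines: kdp dtcm xxo stln qnwps qol jcuvw
Hunk 6: at line 4 remove [qnwps,qol] add [tnlw] -> 6 lines: kdp dtcm xxo stln tnlw jcuvw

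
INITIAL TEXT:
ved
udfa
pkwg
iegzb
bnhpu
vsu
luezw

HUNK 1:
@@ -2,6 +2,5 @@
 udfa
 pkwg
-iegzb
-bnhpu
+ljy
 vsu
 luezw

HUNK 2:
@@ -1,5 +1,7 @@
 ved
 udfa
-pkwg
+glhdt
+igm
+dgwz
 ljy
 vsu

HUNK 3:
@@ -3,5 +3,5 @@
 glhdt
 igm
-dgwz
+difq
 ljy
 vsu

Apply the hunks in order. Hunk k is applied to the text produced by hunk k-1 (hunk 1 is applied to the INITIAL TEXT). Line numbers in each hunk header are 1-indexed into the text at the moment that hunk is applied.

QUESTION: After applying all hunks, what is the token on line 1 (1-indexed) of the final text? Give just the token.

Answer: ved

Derivation:
Hunk 1: at line 2 remove [iegzb,bnhpu] add [ljy] -> 6 lines: ved udfa pkwg ljy vsu luezw
Hunk 2: at line 1 remove [pkwg] add [glhdt,igm,dgwz] -> 8 lines: ved udfa glhdt igm dgwz ljy vsu luezw
Hunk 3: at line 3 remove [dgwz] add [difq] -> 8 lines: ved udfa glhdt igm difq ljy vsu luezw
Final line 1: ved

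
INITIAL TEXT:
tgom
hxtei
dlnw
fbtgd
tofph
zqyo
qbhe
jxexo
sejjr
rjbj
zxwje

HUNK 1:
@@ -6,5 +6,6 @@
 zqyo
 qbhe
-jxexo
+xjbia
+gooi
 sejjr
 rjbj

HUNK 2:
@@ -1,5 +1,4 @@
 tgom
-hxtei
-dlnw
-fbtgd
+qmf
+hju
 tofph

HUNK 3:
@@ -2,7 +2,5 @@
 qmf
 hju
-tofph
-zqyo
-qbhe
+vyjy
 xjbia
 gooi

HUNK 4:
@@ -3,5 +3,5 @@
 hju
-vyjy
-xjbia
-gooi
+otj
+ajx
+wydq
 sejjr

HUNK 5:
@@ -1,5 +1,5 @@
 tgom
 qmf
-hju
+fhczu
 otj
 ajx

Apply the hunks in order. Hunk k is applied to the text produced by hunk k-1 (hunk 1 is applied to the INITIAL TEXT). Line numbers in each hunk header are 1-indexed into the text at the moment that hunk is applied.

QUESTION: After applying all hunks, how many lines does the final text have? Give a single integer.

Answer: 9

Derivation:
Hunk 1: at line 6 remove [jxexo] add [xjbia,gooi] -> 12 lines: tgom hxtei dlnw fbtgd tofph zqyo qbhe xjbia gooi sejjr rjbj zxwje
Hunk 2: at line 1 remove [hxtei,dlnw,fbtgd] add [qmf,hju] -> 11 lines: tgom qmf hju tofph zqyo qbhe xjbia gooi sejjr rjbj zxwje
Hunk 3: at line 2 remove [tofph,zqyo,qbhe] add [vyjy] -> 9 lines: tgom qmf hju vyjy xjbia gooi sejjr rjbj zxwje
Hunk 4: at line 3 remove [vyjy,xjbia,gooi] add [otj,ajx,wydq] -> 9 lines: tgom qmf hju otj ajx wydq sejjr rjbj zxwje
Hunk 5: at line 1 remove [hju] add [fhczu] -> 9 lines: tgom qmf fhczu otj ajx wydq sejjr rjbj zxwje
Final line count: 9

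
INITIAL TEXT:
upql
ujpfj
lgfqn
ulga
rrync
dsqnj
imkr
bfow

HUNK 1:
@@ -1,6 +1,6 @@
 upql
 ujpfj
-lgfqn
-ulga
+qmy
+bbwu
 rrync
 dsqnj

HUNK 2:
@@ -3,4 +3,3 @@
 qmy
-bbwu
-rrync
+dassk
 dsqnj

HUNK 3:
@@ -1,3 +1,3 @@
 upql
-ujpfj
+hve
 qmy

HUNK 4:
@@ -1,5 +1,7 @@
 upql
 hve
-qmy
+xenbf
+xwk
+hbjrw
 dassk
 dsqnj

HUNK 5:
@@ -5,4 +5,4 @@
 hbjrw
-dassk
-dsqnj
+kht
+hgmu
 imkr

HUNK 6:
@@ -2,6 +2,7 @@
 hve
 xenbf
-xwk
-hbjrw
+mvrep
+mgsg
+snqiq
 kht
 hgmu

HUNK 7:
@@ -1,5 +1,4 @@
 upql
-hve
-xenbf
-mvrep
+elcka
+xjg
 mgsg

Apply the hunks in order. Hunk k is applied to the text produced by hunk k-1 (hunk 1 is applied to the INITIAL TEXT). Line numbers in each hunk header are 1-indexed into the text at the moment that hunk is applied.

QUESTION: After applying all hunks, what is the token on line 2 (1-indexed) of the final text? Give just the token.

Hunk 1: at line 1 remove [lgfqn,ulga] add [qmy,bbwu] -> 8 lines: upql ujpfj qmy bbwu rrync dsqnj imkr bfow
Hunk 2: at line 3 remove [bbwu,rrync] add [dassk] -> 7 lines: upql ujpfj qmy dassk dsqnj imkr bfow
Hunk 3: at line 1 remove [ujpfj] add [hve] -> 7 lines: upql hve qmy dassk dsqnj imkr bfow
Hunk 4: at line 1 remove [qmy] add [xenbf,xwk,hbjrw] -> 9 lines: upql hve xenbf xwk hbjrw dassk dsqnj imkr bfow
Hunk 5: at line 5 remove [dassk,dsqnj] add [kht,hgmu] -> 9 lines: upql hve xenbf xwk hbjrw kht hgmu imkr bfow
Hunk 6: at line 2 remove [xwk,hbjrw] add [mvrep,mgsg,snqiq] -> 10 lines: upql hve xenbf mvrep mgsg snqiq kht hgmu imkr bfow
Hunk 7: at line 1 remove [hve,xenbf,mvrep] add [elcka,xjg] -> 9 lines: upql elcka xjg mgsg snqiq kht hgmu imkr bfow
Final line 2: elcka

Answer: elcka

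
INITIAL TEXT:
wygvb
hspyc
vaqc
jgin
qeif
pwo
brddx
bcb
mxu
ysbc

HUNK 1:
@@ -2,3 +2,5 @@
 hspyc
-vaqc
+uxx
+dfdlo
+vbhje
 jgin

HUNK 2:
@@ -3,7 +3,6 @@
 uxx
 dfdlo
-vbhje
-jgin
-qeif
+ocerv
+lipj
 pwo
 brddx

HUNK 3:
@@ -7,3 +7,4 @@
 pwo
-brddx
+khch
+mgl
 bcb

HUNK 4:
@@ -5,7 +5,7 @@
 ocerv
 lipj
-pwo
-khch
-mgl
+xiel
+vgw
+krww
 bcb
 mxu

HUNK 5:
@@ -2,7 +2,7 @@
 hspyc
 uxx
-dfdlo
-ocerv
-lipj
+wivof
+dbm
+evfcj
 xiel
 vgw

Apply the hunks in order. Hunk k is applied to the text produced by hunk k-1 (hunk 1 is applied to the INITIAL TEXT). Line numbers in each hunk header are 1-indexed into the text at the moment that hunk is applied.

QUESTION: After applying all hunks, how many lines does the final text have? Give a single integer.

Answer: 12

Derivation:
Hunk 1: at line 2 remove [vaqc] add [uxx,dfdlo,vbhje] -> 12 lines: wygvb hspyc uxx dfdlo vbhje jgin qeif pwo brddx bcb mxu ysbc
Hunk 2: at line 3 remove [vbhje,jgin,qeif] add [ocerv,lipj] -> 11 lines: wygvb hspyc uxx dfdlo ocerv lipj pwo brddx bcb mxu ysbc
Hunk 3: at line 7 remove [brddx] add [khch,mgl] -> 12 lines: wygvb hspyc uxx dfdlo ocerv lipj pwo khch mgl bcb mxu ysbc
Hunk 4: at line 5 remove [pwo,khch,mgl] add [xiel,vgw,krww] -> 12 lines: wygvb hspyc uxx dfdlo ocerv lipj xiel vgw krww bcb mxu ysbc
Hunk 5: at line 2 remove [dfdlo,ocerv,lipj] add [wivof,dbm,evfcj] -> 12 lines: wygvb hspyc uxx wivof dbm evfcj xiel vgw krww bcb mxu ysbc
Final line count: 12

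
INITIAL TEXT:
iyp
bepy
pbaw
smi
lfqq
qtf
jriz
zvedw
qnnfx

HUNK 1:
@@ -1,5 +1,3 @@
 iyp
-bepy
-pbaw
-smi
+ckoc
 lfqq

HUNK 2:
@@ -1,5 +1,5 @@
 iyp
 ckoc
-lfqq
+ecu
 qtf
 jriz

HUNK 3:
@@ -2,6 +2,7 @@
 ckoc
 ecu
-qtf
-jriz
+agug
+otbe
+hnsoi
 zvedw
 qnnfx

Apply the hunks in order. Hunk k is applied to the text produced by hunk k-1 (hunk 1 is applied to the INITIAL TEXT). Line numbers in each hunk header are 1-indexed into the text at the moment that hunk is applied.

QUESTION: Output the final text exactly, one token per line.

Hunk 1: at line 1 remove [bepy,pbaw,smi] add [ckoc] -> 7 lines: iyp ckoc lfqq qtf jriz zvedw qnnfx
Hunk 2: at line 1 remove [lfqq] add [ecu] -> 7 lines: iyp ckoc ecu qtf jriz zvedw qnnfx
Hunk 3: at line 2 remove [qtf,jriz] add [agug,otbe,hnsoi] -> 8 lines: iyp ckoc ecu agug otbe hnsoi zvedw qnnfx

Answer: iyp
ckoc
ecu
agug
otbe
hnsoi
zvedw
qnnfx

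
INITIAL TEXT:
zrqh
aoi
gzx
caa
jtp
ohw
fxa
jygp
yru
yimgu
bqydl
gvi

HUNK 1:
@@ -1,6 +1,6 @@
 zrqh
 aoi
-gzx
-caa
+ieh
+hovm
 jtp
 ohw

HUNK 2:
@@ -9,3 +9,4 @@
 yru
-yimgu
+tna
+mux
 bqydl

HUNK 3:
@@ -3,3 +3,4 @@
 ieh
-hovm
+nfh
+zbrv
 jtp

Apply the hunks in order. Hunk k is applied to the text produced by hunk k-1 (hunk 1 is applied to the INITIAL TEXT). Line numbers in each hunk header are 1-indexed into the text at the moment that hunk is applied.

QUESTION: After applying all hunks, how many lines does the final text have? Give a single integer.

Hunk 1: at line 1 remove [gzx,caa] add [ieh,hovm] -> 12 lines: zrqh aoi ieh hovm jtp ohw fxa jygp yru yimgu bqydl gvi
Hunk 2: at line 9 remove [yimgu] add [tna,mux] -> 13 lines: zrqh aoi ieh hovm jtp ohw fxa jygp yru tna mux bqydl gvi
Hunk 3: at line 3 remove [hovm] add [nfh,zbrv] -> 14 lines: zrqh aoi ieh nfh zbrv jtp ohw fxa jygp yru tna mux bqydl gvi
Final line count: 14

Answer: 14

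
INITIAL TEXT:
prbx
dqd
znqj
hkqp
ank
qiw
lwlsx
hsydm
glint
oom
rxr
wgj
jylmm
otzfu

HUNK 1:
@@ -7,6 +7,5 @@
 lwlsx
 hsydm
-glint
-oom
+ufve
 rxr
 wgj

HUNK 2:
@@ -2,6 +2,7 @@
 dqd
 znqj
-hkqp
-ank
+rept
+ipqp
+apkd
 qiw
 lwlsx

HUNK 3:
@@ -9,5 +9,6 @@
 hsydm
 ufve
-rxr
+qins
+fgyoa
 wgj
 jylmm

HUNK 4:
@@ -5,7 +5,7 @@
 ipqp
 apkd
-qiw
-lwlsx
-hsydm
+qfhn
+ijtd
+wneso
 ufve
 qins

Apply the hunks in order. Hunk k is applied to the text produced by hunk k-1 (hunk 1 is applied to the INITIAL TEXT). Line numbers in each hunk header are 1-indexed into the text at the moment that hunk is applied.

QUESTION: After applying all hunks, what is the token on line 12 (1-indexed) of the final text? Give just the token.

Answer: fgyoa

Derivation:
Hunk 1: at line 7 remove [glint,oom] add [ufve] -> 13 lines: prbx dqd znqj hkqp ank qiw lwlsx hsydm ufve rxr wgj jylmm otzfu
Hunk 2: at line 2 remove [hkqp,ank] add [rept,ipqp,apkd] -> 14 lines: prbx dqd znqj rept ipqp apkd qiw lwlsx hsydm ufve rxr wgj jylmm otzfu
Hunk 3: at line 9 remove [rxr] add [qins,fgyoa] -> 15 lines: prbx dqd znqj rept ipqp apkd qiw lwlsx hsydm ufve qins fgyoa wgj jylmm otzfu
Hunk 4: at line 5 remove [qiw,lwlsx,hsydm] add [qfhn,ijtd,wneso] -> 15 lines: prbx dqd znqj rept ipqp apkd qfhn ijtd wneso ufve qins fgyoa wgj jylmm otzfu
Final line 12: fgyoa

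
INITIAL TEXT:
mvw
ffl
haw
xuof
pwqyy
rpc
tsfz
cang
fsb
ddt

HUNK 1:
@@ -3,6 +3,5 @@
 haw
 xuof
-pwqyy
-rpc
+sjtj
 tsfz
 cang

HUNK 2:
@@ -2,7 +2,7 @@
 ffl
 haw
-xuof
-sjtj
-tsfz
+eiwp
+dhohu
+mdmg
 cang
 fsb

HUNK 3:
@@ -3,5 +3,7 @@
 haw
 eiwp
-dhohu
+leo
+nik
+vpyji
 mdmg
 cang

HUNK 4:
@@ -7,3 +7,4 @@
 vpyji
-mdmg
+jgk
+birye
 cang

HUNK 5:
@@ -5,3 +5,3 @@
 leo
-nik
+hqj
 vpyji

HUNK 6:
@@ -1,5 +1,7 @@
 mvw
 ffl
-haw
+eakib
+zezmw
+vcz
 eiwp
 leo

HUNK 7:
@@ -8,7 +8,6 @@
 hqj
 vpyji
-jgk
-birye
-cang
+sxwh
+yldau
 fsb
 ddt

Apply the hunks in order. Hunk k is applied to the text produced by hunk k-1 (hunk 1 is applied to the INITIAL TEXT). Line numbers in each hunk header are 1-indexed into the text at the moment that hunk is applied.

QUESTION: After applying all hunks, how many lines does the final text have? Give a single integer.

Answer: 13

Derivation:
Hunk 1: at line 3 remove [pwqyy,rpc] add [sjtj] -> 9 lines: mvw ffl haw xuof sjtj tsfz cang fsb ddt
Hunk 2: at line 2 remove [xuof,sjtj,tsfz] add [eiwp,dhohu,mdmg] -> 9 lines: mvw ffl haw eiwp dhohu mdmg cang fsb ddt
Hunk 3: at line 3 remove [dhohu] add [leo,nik,vpyji] -> 11 lines: mvw ffl haw eiwp leo nik vpyji mdmg cang fsb ddt
Hunk 4: at line 7 remove [mdmg] add [jgk,birye] -> 12 lines: mvw ffl haw eiwp leo nik vpyji jgk birye cang fsb ddt
Hunk 5: at line 5 remove [nik] add [hqj] -> 12 lines: mvw ffl haw eiwp leo hqj vpyji jgk birye cang fsb ddt
Hunk 6: at line 1 remove [haw] add [eakib,zezmw,vcz] -> 14 lines: mvw ffl eakib zezmw vcz eiwp leo hqj vpyji jgk birye cang fsb ddt
Hunk 7: at line 8 remove [jgk,birye,cang] add [sxwh,yldau] -> 13 lines: mvw ffl eakib zezmw vcz eiwp leo hqj vpyji sxwh yldau fsb ddt
Final line count: 13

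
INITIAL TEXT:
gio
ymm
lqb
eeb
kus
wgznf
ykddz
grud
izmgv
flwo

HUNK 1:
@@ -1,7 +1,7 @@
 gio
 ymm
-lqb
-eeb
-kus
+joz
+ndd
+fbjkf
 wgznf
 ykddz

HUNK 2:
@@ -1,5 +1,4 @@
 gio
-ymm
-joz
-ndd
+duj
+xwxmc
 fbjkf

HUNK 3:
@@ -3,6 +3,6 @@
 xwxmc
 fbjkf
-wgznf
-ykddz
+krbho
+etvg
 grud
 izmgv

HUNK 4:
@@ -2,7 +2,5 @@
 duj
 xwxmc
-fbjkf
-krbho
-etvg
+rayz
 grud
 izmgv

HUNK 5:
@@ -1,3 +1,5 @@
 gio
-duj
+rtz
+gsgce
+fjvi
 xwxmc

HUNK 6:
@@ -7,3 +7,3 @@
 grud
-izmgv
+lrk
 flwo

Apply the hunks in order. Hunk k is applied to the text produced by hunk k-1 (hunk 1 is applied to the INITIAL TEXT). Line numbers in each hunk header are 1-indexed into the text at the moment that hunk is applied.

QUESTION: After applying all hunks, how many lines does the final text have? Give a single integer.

Hunk 1: at line 1 remove [lqb,eeb,kus] add [joz,ndd,fbjkf] -> 10 lines: gio ymm joz ndd fbjkf wgznf ykddz grud izmgv flwo
Hunk 2: at line 1 remove [ymm,joz,ndd] add [duj,xwxmc] -> 9 lines: gio duj xwxmc fbjkf wgznf ykddz grud izmgv flwo
Hunk 3: at line 3 remove [wgznf,ykddz] add [krbho,etvg] -> 9 lines: gio duj xwxmc fbjkf krbho etvg grud izmgv flwo
Hunk 4: at line 2 remove [fbjkf,krbho,etvg] add [rayz] -> 7 lines: gio duj xwxmc rayz grud izmgv flwo
Hunk 5: at line 1 remove [duj] add [rtz,gsgce,fjvi] -> 9 lines: gio rtz gsgce fjvi xwxmc rayz grud izmgv flwo
Hunk 6: at line 7 remove [izmgv] add [lrk] -> 9 lines: gio rtz gsgce fjvi xwxmc rayz grud lrk flwo
Final line count: 9

Answer: 9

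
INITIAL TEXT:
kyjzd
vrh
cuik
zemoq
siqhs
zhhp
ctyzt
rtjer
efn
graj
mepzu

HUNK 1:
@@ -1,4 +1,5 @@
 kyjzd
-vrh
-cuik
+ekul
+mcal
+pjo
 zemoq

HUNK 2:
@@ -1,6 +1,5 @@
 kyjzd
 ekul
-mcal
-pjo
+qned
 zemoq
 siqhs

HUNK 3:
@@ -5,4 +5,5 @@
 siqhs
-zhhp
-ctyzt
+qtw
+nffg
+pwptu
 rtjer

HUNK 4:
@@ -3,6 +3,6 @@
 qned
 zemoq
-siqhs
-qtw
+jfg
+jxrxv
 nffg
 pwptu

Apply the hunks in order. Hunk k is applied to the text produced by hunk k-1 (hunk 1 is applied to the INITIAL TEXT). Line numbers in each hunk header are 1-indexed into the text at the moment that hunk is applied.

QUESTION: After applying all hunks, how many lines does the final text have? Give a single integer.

Hunk 1: at line 1 remove [vrh,cuik] add [ekul,mcal,pjo] -> 12 lines: kyjzd ekul mcal pjo zemoq siqhs zhhp ctyzt rtjer efn graj mepzu
Hunk 2: at line 1 remove [mcal,pjo] add [qned] -> 11 lines: kyjzd ekul qned zemoq siqhs zhhp ctyzt rtjer efn graj mepzu
Hunk 3: at line 5 remove [zhhp,ctyzt] add [qtw,nffg,pwptu] -> 12 lines: kyjzd ekul qned zemoq siqhs qtw nffg pwptu rtjer efn graj mepzu
Hunk 4: at line 3 remove [siqhs,qtw] add [jfg,jxrxv] -> 12 lines: kyjzd ekul qned zemoq jfg jxrxv nffg pwptu rtjer efn graj mepzu
Final line count: 12

Answer: 12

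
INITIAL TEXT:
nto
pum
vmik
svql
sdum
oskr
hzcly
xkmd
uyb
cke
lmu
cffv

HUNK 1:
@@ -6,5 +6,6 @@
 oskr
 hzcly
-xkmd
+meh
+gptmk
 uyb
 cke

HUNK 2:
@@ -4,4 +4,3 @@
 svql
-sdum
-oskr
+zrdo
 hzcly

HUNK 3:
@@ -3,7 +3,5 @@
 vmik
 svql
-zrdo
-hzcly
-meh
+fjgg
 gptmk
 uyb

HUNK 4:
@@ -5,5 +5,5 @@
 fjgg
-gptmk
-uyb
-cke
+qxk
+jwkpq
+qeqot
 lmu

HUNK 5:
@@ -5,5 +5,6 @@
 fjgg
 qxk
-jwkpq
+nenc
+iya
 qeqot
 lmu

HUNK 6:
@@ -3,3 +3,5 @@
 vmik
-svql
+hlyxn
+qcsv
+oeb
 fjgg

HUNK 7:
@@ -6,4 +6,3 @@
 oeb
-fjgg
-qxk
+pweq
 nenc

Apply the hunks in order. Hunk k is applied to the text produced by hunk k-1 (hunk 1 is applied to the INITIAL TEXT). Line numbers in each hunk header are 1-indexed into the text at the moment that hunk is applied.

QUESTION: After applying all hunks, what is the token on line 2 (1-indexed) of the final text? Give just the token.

Answer: pum

Derivation:
Hunk 1: at line 6 remove [xkmd] add [meh,gptmk] -> 13 lines: nto pum vmik svql sdum oskr hzcly meh gptmk uyb cke lmu cffv
Hunk 2: at line 4 remove [sdum,oskr] add [zrdo] -> 12 lines: nto pum vmik svql zrdo hzcly meh gptmk uyb cke lmu cffv
Hunk 3: at line 3 remove [zrdo,hzcly,meh] add [fjgg] -> 10 lines: nto pum vmik svql fjgg gptmk uyb cke lmu cffv
Hunk 4: at line 5 remove [gptmk,uyb,cke] add [qxk,jwkpq,qeqot] -> 10 lines: nto pum vmik svql fjgg qxk jwkpq qeqot lmu cffv
Hunk 5: at line 5 remove [jwkpq] add [nenc,iya] -> 11 lines: nto pum vmik svql fjgg qxk nenc iya qeqot lmu cffv
Hunk 6: at line 3 remove [svql] add [hlyxn,qcsv,oeb] -> 13 lines: nto pum vmik hlyxn qcsv oeb fjgg qxk nenc iya qeqot lmu cffv
Hunk 7: at line 6 remove [fjgg,qxk] add [pweq] -> 12 lines: nto pum vmik hlyxn qcsv oeb pweq nenc iya qeqot lmu cffv
Final line 2: pum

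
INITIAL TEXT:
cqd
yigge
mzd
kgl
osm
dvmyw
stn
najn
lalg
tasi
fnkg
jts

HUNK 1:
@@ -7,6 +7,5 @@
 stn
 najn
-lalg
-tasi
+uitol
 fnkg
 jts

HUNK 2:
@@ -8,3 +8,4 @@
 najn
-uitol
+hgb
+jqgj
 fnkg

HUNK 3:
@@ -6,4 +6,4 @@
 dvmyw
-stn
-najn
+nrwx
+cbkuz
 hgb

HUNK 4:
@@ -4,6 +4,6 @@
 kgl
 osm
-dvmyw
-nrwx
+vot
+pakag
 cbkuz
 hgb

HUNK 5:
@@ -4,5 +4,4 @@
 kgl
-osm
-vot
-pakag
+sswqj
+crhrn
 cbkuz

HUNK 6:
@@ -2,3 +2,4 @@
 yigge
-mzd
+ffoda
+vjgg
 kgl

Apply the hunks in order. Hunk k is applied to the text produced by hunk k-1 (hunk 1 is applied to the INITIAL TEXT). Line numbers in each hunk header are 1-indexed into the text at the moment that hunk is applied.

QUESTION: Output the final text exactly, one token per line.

Hunk 1: at line 7 remove [lalg,tasi] add [uitol] -> 11 lines: cqd yigge mzd kgl osm dvmyw stn najn uitol fnkg jts
Hunk 2: at line 8 remove [uitol] add [hgb,jqgj] -> 12 lines: cqd yigge mzd kgl osm dvmyw stn najn hgb jqgj fnkg jts
Hunk 3: at line 6 remove [stn,najn] add [nrwx,cbkuz] -> 12 lines: cqd yigge mzd kgl osm dvmyw nrwx cbkuz hgb jqgj fnkg jts
Hunk 4: at line 4 remove [dvmyw,nrwx] add [vot,pakag] -> 12 lines: cqd yigge mzd kgl osm vot pakag cbkuz hgb jqgj fnkg jts
Hunk 5: at line 4 remove [osm,vot,pakag] add [sswqj,crhrn] -> 11 lines: cqd yigge mzd kgl sswqj crhrn cbkuz hgb jqgj fnkg jts
Hunk 6: at line 2 remove [mzd] add [ffoda,vjgg] -> 12 lines: cqd yigge ffoda vjgg kgl sswqj crhrn cbkuz hgb jqgj fnkg jts

Answer: cqd
yigge
ffoda
vjgg
kgl
sswqj
crhrn
cbkuz
hgb
jqgj
fnkg
jts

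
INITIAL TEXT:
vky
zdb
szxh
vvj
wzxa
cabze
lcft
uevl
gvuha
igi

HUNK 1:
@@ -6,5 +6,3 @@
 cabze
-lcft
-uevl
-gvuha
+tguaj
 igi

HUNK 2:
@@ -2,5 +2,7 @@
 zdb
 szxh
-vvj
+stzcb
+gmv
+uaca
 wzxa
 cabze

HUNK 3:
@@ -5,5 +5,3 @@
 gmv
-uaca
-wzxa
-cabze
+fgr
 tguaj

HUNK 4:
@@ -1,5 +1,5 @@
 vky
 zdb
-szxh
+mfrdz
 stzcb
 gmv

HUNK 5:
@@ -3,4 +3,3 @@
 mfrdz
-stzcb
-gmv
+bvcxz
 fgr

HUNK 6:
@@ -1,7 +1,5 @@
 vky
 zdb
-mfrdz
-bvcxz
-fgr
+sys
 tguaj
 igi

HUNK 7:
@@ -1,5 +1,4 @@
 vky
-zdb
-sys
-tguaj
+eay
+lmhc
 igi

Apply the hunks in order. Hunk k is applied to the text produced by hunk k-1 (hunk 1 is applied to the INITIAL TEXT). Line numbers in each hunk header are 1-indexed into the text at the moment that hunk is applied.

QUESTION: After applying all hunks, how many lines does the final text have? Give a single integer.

Answer: 4

Derivation:
Hunk 1: at line 6 remove [lcft,uevl,gvuha] add [tguaj] -> 8 lines: vky zdb szxh vvj wzxa cabze tguaj igi
Hunk 2: at line 2 remove [vvj] add [stzcb,gmv,uaca] -> 10 lines: vky zdb szxh stzcb gmv uaca wzxa cabze tguaj igi
Hunk 3: at line 5 remove [uaca,wzxa,cabze] add [fgr] -> 8 lines: vky zdb szxh stzcb gmv fgr tguaj igi
Hunk 4: at line 1 remove [szxh] add [mfrdz] -> 8 lines: vky zdb mfrdz stzcb gmv fgr tguaj igi
Hunk 5: at line 3 remove [stzcb,gmv] add [bvcxz] -> 7 lines: vky zdb mfrdz bvcxz fgr tguaj igi
Hunk 6: at line 1 remove [mfrdz,bvcxz,fgr] add [sys] -> 5 lines: vky zdb sys tguaj igi
Hunk 7: at line 1 remove [zdb,sys,tguaj] add [eay,lmhc] -> 4 lines: vky eay lmhc igi
Final line count: 4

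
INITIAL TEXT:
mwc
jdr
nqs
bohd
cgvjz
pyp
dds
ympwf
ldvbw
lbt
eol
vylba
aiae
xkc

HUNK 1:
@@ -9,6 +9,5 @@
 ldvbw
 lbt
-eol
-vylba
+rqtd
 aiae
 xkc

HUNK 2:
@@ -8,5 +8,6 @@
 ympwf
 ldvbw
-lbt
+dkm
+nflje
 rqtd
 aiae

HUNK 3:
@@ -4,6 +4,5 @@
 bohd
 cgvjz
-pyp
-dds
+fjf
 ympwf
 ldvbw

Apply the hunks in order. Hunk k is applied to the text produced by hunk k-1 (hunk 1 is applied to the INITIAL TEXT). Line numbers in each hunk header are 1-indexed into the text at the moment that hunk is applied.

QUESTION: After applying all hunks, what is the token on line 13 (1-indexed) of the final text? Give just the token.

Answer: xkc

Derivation:
Hunk 1: at line 9 remove [eol,vylba] add [rqtd] -> 13 lines: mwc jdr nqs bohd cgvjz pyp dds ympwf ldvbw lbt rqtd aiae xkc
Hunk 2: at line 8 remove [lbt] add [dkm,nflje] -> 14 lines: mwc jdr nqs bohd cgvjz pyp dds ympwf ldvbw dkm nflje rqtd aiae xkc
Hunk 3: at line 4 remove [pyp,dds] add [fjf] -> 13 lines: mwc jdr nqs bohd cgvjz fjf ympwf ldvbw dkm nflje rqtd aiae xkc
Final line 13: xkc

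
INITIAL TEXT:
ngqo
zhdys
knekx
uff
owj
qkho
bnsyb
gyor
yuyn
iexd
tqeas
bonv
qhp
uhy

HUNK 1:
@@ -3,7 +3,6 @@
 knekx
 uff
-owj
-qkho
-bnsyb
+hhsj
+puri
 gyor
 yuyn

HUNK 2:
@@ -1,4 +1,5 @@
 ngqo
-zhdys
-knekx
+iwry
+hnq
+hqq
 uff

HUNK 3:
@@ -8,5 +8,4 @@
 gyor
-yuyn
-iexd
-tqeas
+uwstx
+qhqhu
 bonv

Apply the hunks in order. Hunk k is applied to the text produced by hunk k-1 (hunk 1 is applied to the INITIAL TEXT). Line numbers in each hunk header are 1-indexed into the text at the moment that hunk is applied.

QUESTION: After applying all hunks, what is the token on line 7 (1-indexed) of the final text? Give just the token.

Hunk 1: at line 3 remove [owj,qkho,bnsyb] add [hhsj,puri] -> 13 lines: ngqo zhdys knekx uff hhsj puri gyor yuyn iexd tqeas bonv qhp uhy
Hunk 2: at line 1 remove [zhdys,knekx] add [iwry,hnq,hqq] -> 14 lines: ngqo iwry hnq hqq uff hhsj puri gyor yuyn iexd tqeas bonv qhp uhy
Hunk 3: at line 8 remove [yuyn,iexd,tqeas] add [uwstx,qhqhu] -> 13 lines: ngqo iwry hnq hqq uff hhsj puri gyor uwstx qhqhu bonv qhp uhy
Final line 7: puri

Answer: puri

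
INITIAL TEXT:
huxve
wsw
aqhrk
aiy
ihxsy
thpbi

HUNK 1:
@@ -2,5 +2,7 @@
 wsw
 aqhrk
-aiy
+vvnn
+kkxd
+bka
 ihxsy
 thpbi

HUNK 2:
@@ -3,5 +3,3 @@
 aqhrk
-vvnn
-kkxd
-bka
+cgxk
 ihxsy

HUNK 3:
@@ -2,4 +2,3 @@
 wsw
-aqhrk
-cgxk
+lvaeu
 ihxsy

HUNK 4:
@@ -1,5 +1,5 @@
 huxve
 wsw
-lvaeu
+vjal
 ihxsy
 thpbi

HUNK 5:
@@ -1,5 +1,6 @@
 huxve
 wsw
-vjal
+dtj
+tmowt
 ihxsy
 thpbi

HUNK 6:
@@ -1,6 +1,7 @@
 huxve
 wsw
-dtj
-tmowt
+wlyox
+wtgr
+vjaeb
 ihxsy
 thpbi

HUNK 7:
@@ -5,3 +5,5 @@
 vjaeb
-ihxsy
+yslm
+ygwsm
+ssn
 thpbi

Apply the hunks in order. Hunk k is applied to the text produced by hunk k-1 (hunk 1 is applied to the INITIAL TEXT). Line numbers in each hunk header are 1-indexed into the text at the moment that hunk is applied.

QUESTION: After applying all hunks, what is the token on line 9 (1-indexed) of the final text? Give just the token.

Answer: thpbi

Derivation:
Hunk 1: at line 2 remove [aiy] add [vvnn,kkxd,bka] -> 8 lines: huxve wsw aqhrk vvnn kkxd bka ihxsy thpbi
Hunk 2: at line 3 remove [vvnn,kkxd,bka] add [cgxk] -> 6 lines: huxve wsw aqhrk cgxk ihxsy thpbi
Hunk 3: at line 2 remove [aqhrk,cgxk] add [lvaeu] -> 5 lines: huxve wsw lvaeu ihxsy thpbi
Hunk 4: at line 1 remove [lvaeu] add [vjal] -> 5 lines: huxve wsw vjal ihxsy thpbi
Hunk 5: at line 1 remove [vjal] add [dtj,tmowt] -> 6 lines: huxve wsw dtj tmowt ihxsy thpbi
Hunk 6: at line 1 remove [dtj,tmowt] add [wlyox,wtgr,vjaeb] -> 7 lines: huxve wsw wlyox wtgr vjaeb ihxsy thpbi
Hunk 7: at line 5 remove [ihxsy] add [yslm,ygwsm,ssn] -> 9 lines: huxve wsw wlyox wtgr vjaeb yslm ygwsm ssn thpbi
Final line 9: thpbi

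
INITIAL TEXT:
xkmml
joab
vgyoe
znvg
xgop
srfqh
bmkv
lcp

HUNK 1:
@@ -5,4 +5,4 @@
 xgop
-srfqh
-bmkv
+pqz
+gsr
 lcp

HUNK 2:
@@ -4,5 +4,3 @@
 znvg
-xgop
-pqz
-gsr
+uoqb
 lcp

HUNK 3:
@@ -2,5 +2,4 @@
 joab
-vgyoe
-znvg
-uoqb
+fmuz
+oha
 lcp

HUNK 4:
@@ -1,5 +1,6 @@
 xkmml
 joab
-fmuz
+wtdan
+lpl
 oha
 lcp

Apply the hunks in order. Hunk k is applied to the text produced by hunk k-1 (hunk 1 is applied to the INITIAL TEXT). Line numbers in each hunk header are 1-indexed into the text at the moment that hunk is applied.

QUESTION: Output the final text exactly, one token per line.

Hunk 1: at line 5 remove [srfqh,bmkv] add [pqz,gsr] -> 8 lines: xkmml joab vgyoe znvg xgop pqz gsr lcp
Hunk 2: at line 4 remove [xgop,pqz,gsr] add [uoqb] -> 6 lines: xkmml joab vgyoe znvg uoqb lcp
Hunk 3: at line 2 remove [vgyoe,znvg,uoqb] add [fmuz,oha] -> 5 lines: xkmml joab fmuz oha lcp
Hunk 4: at line 1 remove [fmuz] add [wtdan,lpl] -> 6 lines: xkmml joab wtdan lpl oha lcp

Answer: xkmml
joab
wtdan
lpl
oha
lcp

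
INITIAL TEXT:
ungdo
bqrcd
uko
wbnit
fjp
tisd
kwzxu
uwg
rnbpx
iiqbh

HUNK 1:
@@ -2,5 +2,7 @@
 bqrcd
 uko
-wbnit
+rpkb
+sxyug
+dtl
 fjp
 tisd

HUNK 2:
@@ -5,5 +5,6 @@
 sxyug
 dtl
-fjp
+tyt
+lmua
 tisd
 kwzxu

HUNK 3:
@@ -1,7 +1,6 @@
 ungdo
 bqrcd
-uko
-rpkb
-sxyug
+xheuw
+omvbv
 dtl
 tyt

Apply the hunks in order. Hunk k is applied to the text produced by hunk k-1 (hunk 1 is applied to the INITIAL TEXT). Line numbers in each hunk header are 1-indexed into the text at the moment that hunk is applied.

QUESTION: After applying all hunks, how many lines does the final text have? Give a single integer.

Answer: 12

Derivation:
Hunk 1: at line 2 remove [wbnit] add [rpkb,sxyug,dtl] -> 12 lines: ungdo bqrcd uko rpkb sxyug dtl fjp tisd kwzxu uwg rnbpx iiqbh
Hunk 2: at line 5 remove [fjp] add [tyt,lmua] -> 13 lines: ungdo bqrcd uko rpkb sxyug dtl tyt lmua tisd kwzxu uwg rnbpx iiqbh
Hunk 3: at line 1 remove [uko,rpkb,sxyug] add [xheuw,omvbv] -> 12 lines: ungdo bqrcd xheuw omvbv dtl tyt lmua tisd kwzxu uwg rnbpx iiqbh
Final line count: 12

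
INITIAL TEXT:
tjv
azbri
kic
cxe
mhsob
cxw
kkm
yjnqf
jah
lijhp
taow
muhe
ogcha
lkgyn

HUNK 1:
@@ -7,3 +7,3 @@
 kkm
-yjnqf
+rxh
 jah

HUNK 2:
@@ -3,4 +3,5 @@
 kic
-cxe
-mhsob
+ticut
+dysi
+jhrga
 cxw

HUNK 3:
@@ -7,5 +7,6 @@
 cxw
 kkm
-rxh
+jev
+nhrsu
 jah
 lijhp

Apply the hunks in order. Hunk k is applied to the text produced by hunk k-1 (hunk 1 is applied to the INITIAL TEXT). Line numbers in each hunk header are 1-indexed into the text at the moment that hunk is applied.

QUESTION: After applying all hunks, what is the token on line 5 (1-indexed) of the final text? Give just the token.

Hunk 1: at line 7 remove [yjnqf] add [rxh] -> 14 lines: tjv azbri kic cxe mhsob cxw kkm rxh jah lijhp taow muhe ogcha lkgyn
Hunk 2: at line 3 remove [cxe,mhsob] add [ticut,dysi,jhrga] -> 15 lines: tjv azbri kic ticut dysi jhrga cxw kkm rxh jah lijhp taow muhe ogcha lkgyn
Hunk 3: at line 7 remove [rxh] add [jev,nhrsu] -> 16 lines: tjv azbri kic ticut dysi jhrga cxw kkm jev nhrsu jah lijhp taow muhe ogcha lkgyn
Final line 5: dysi

Answer: dysi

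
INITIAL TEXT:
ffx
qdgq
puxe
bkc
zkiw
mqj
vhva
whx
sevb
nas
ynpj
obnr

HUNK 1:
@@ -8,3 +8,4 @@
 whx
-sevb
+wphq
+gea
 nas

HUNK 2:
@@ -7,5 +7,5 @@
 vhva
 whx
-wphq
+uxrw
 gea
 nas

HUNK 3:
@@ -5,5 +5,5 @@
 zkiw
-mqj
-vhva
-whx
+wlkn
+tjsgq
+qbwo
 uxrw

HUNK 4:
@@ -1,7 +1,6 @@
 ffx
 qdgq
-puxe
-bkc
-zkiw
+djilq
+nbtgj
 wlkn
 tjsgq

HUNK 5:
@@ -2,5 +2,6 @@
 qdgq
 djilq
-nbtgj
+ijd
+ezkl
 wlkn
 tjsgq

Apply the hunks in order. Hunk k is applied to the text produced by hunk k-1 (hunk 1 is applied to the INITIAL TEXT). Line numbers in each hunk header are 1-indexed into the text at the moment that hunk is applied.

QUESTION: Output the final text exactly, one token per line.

Hunk 1: at line 8 remove [sevb] add [wphq,gea] -> 13 lines: ffx qdgq puxe bkc zkiw mqj vhva whx wphq gea nas ynpj obnr
Hunk 2: at line 7 remove [wphq] add [uxrw] -> 13 lines: ffx qdgq puxe bkc zkiw mqj vhva whx uxrw gea nas ynpj obnr
Hunk 3: at line 5 remove [mqj,vhva,whx] add [wlkn,tjsgq,qbwo] -> 13 lines: ffx qdgq puxe bkc zkiw wlkn tjsgq qbwo uxrw gea nas ynpj obnr
Hunk 4: at line 1 remove [puxe,bkc,zkiw] add [djilq,nbtgj] -> 12 lines: ffx qdgq djilq nbtgj wlkn tjsgq qbwo uxrw gea nas ynpj obnr
Hunk 5: at line 2 remove [nbtgj] add [ijd,ezkl] -> 13 lines: ffx qdgq djilq ijd ezkl wlkn tjsgq qbwo uxrw gea nas ynpj obnr

Answer: ffx
qdgq
djilq
ijd
ezkl
wlkn
tjsgq
qbwo
uxrw
gea
nas
ynpj
obnr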